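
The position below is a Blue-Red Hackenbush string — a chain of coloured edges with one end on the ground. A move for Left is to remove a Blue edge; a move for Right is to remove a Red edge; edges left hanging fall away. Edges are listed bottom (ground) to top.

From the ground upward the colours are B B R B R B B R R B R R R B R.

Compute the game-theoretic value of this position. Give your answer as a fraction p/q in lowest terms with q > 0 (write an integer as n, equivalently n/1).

1 of 15 · B · max L 0 · min R +∞ = 1
2 of 15 · BB · max L 1 · min R +∞ = 2
3 of 15 · BBR · max L 1 · min R 2 = 3/2
4 of 15 · BBRB · max L 3/2 · min R 2 = 7/4
5 of 15 · BBRBR · max L 3/2 · min R 7/4 = 13/8
6 of 15 · BBRBRB · max L 13/8 · min R 7/4 = 27/16
7 of 15 · BBRBRBB · max L 27/16 · min R 7/4 = 55/32
8 of 15 · BBRBRBBR · max L 27/16 · min R 55/32 = 109/64
9 of 15 · BBRBRBBRR · max L 27/16 · min R 109/64 = 217/128
10 of 15 · BBRBRBBRRB · max L 217/128 · min R 109/64 = 435/256
11 of 15 · BBRBRBBRRBR · max L 217/128 · min R 435/256 = 869/512
12 of 15 · BBRBRBBRRBRR · max L 217/128 · min R 869/512 = 1737/1024
13 of 15 · BBRBRBBRRBRRR · max L 217/128 · min R 1737/1024 = 3473/2048
14 of 15 · BBRBRBBRRBRRRB · max L 3473/2048 · min R 1737/1024 = 6947/4096
15 of 15 · BBRBRBBRRBRRRBR · max L 3473/2048 · min R 6947/4096 = 13893/8192

13893/8192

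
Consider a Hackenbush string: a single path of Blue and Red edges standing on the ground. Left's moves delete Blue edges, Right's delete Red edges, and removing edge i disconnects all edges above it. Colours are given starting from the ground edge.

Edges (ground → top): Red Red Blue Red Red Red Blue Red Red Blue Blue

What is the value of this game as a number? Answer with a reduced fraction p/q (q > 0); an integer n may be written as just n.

-985/512

Recurse on prefixes of the 11-edge string Red Red Blue Red Red Red Blue Red Red Blue Blue:
step 1: add Red to get R; options L={ none } R={ 0 } => -1
step 2: add Red to get RR; options L={ none } R={ -1, 0 } => -2
step 3: add Blue to get RRB; options L={ -2 } R={ -1, 0 } => -3/2
step 4: add Red to get RRBR; options L={ -2 } R={ -3/2, -1, 0 } => -7/4
step 5: add Red to get RRBRR; options L={ -2 } R={ -7/4, -3/2, -1, 0 } => -15/8
step 6: add Red to get RRBRRR; options L={ -2 } R={ -15/8, -7/4, -3/2, -1, 0 } => -31/16
step 7: add Blue to get RRBRRRB; options L={ -2, -31/16 } R={ -15/8, -7/4, -3/2, -1, 0 } => -61/32
step 8: add Red to get RRBRRRBR; options L={ -2, -31/16 } R={ -61/32, -15/8, -7/4, -3/2, -1, 0 } => -123/64
step 9: add Red to get RRBRRRBRR; options L={ -2, -31/16 } R={ -123/64, -61/32, -15/8, -7/4, -3/2, -1, 0 } => -247/128
step 10: add Blue to get RRBRRRBRRB; options L={ -2, -31/16, -247/128 } R={ -123/64, -61/32, -15/8, -7/4, -3/2, -1, 0 } => -493/256
step 11: add Blue to get RRBRRRBRRBB; options L={ -2, -31/16, -247/128, -493/256 } R={ -123/64, -61/32, -15/8, -7/4, -3/2, -1, 0 } => -985/512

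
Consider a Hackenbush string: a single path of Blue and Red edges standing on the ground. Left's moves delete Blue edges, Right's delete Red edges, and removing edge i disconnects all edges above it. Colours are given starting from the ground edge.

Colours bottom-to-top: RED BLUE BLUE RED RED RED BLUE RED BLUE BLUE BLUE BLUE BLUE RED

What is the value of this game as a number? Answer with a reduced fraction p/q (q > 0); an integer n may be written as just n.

value(R) = { — | 0 } — -1
value(RB) = { -1 | 0 } — -1/2
value(RBB) = { -1,-1/2 | 0 } — -1/4
value(RBBR) = { -1,-1/2 | -1/4,0 } — -3/8
value(RBBRR) = { -1,-1/2 | -3/8,-1/4,0 } — -7/16
value(RBBRRR) = { -1,-1/2 | -7/16,-3/8,-1/4,0 } — -15/32
value(RBBRRRB) = { -1,-1/2,-15/32 | -7/16,-3/8,-1/4,0 } — -29/64
value(RBBRRRBR) = { -1,-1/2,-15/32 | -29/64,-7/16,-3/8,-1/4,0 } — -59/128
value(RBBRRRBRB) = { -1,-1/2,-15/32,-59/128 | -29/64,-7/16,-3/8,-1/4,0 } — -117/256
value(RBBRRRBRBB) = { -1,-1/2,-15/32,-59/128,-117/256 | -29/64,-7/16,-3/8,-1/4,0 } — -233/512
value(RBBRRRBRBBB) = { -1,-1/2,-15/32,-59/128,-117/256,-233/512 | -29/64,-7/16,-3/8,-1/4,0 } — -465/1024
value(RBBRRRBRBBBB) = { -1,-1/2,-15/32,-59/128,-117/256,-233/512,-465/1024 | -29/64,-7/16,-3/8,-1/4,0 } — -929/2048
value(RBBRRRBRBBBBB) = { -1,-1/2,-15/32,-59/128,-117/256,-233/512,-465/1024,-929/2048 | -29/64,-7/16,-3/8,-1/4,0 } — -1857/4096
value(RBBRRRBRBBBBBR) = { -1,-1/2,-15/32,-59/128,-117/256,-233/512,-465/1024,-929/2048 | -1857/4096,-29/64,-7/16,-3/8,-1/4,0 } — -3715/8192

-3715/8192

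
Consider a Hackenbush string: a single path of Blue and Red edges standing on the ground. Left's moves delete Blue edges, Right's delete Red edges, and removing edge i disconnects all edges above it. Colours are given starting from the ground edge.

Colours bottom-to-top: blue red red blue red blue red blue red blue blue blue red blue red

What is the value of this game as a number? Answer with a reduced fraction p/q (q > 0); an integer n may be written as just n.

5493/16384

Recurse on prefixes of the 15-edge string blue red red blue red blue red blue red blue blue blue red blue red:
b: Left { 0 }, Right { ∅ } ⇒ simplest 1
br: Left { 0 }, Right { 1 } ⇒ simplest 1/2
brr: Left { 0 }, Right { 1/2; 1 } ⇒ simplest 1/4
brrb: Left { 0; 1/4 }, Right { 1/2; 1 } ⇒ simplest 3/8
brrbr: Left { 0; 1/4 }, Right { 3/8; 1/2; 1 } ⇒ simplest 5/16
brrbrb: Left { 0; 1/4; 5/16 }, Right { 3/8; 1/2; 1 } ⇒ simplest 11/32
brrbrbr: Left { 0; 1/4; 5/16 }, Right { 11/32; 3/8; 1/2; 1 } ⇒ simplest 21/64
brrbrbrb: Left { 0; 1/4; 5/16; 21/64 }, Right { 11/32; 3/8; 1/2; 1 } ⇒ simplest 43/128
brrbrbrbr: Left { 0; 1/4; 5/16; 21/64 }, Right { 43/128; 11/32; 3/8; 1/2; 1 } ⇒ simplest 85/256
brrbrbrbrb: Left { 0; 1/4; 5/16; 21/64; 85/256 }, Right { 43/128; 11/32; 3/8; 1/2; 1 } ⇒ simplest 171/512
brrbrbrbrbb: Left { 0; 1/4; 5/16; 21/64; 85/256; 171/512 }, Right { 43/128; 11/32; 3/8; 1/2; 1 } ⇒ simplest 343/1024
brrbrbrbrbbb: Left { 0; 1/4; 5/16; 21/64; 85/256; 171/512; 343/1024 }, Right { 43/128; 11/32; 3/8; 1/2; 1 } ⇒ simplest 687/2048
brrbrbrbrbbbr: Left { 0; 1/4; 5/16; 21/64; 85/256; 171/512; 343/1024 }, Right { 687/2048; 43/128; 11/32; 3/8; 1/2; 1 } ⇒ simplest 1373/4096
brrbrbrbrbbbrb: Left { 0; 1/4; 5/16; 21/64; 85/256; 171/512; 343/1024; 1373/4096 }, Right { 687/2048; 43/128; 11/32; 3/8; 1/2; 1 } ⇒ simplest 2747/8192
brrbrbrbrbbbrbr: Left { 0; 1/4; 5/16; 21/64; 85/256; 171/512; 343/1024; 1373/4096 }, Right { 2747/8192; 687/2048; 43/128; 11/32; 3/8; 1/2; 1 } ⇒ simplest 5493/16384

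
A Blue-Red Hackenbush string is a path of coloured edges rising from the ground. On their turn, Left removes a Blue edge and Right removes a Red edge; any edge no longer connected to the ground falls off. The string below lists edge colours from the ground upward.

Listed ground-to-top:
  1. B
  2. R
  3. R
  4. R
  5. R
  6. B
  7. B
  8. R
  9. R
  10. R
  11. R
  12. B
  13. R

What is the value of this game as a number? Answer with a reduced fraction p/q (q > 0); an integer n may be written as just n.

389/4096

Recurse on prefixes of the 13-edge string B R R R R B B R R R R B R:
value_1 [B]  L=[0]  R=[]  = 1
value_2 [BR]  L=[0]  R=[1]  = 1/2
value_3 [BRR]  L=[0]  R=[1/2 1]  = 1/4
value_4 [BRRR]  L=[0]  R=[1/4 1/2 1]  = 1/8
value_5 [BRRRR]  L=[0]  R=[1/8 1/4 1/2 1]  = 1/16
value_6 [BRRRRB]  L=[0 1/16]  R=[1/8 1/4 1/2 1]  = 3/32
value_7 [BRRRRBB]  L=[0 1/16 3/32]  R=[1/8 1/4 1/2 1]  = 7/64
value_8 [BRRRRBBR]  L=[0 1/16 3/32]  R=[7/64 1/8 1/4 1/2 1]  = 13/128
value_9 [BRRRRBBRR]  L=[0 1/16 3/32]  R=[13/128 7/64 1/8 1/4 1/2 1]  = 25/256
value_10 [BRRRRBBRRR]  L=[0 1/16 3/32]  R=[25/256 13/128 7/64 1/8 1/4 1/2 1]  = 49/512
value_11 [BRRRRBBRRRR]  L=[0 1/16 3/32]  R=[49/512 25/256 13/128 7/64 1/8 1/4 1/2 1]  = 97/1024
value_12 [BRRRRBBRRRRB]  L=[0 1/16 3/32 97/1024]  R=[49/512 25/256 13/128 7/64 1/8 1/4 1/2 1]  = 195/2048
value_13 [BRRRRBBRRRRBR]  L=[0 1/16 3/32 97/1024]  R=[195/2048 49/512 25/256 13/128 7/64 1/8 1/4 1/2 1]  = 389/4096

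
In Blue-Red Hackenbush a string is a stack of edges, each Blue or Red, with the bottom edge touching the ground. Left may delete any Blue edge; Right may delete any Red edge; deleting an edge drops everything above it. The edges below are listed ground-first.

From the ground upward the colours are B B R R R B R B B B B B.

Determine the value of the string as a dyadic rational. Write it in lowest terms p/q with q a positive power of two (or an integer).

G_1 [B]  L=[0]  R=[(no moves)]  ⇒ 1
G_2 [BB]  L=[0 1]  R=[(no moves)]  ⇒ 2
G_3 [BBR]  L=[0 1]  R=[2]  ⇒ 3/2
G_4 [BBRR]  L=[0 1]  R=[3/2 2]  ⇒ 5/4
G_5 [BBRRR]  L=[0 1]  R=[5/4 3/2 2]  ⇒ 9/8
G_6 [BBRRRB]  L=[0 1 9/8]  R=[5/4 3/2 2]  ⇒ 19/16
G_7 [BBRRRBR]  L=[0 1 9/8]  R=[19/16 5/4 3/2 2]  ⇒ 37/32
G_8 [BBRRRBRB]  L=[0 1 9/8 37/32]  R=[19/16 5/4 3/2 2]  ⇒ 75/64
G_9 [BBRRRBRBB]  L=[0 1 9/8 37/32 75/64]  R=[19/16 5/4 3/2 2]  ⇒ 151/128
G_10 [BBRRRBRBBB]  L=[0 1 9/8 37/32 75/64 151/128]  R=[19/16 5/4 3/2 2]  ⇒ 303/256
G_11 [BBRRRBRBBBB]  L=[0 1 9/8 37/32 75/64 151/128 303/256]  R=[19/16 5/4 3/2 2]  ⇒ 607/512
G_12 [BBRRRBRBBBBB]  L=[0 1 9/8 37/32 75/64 151/128 303/256 607/512]  R=[19/16 5/4 3/2 2]  ⇒ 1215/1024

1215/1024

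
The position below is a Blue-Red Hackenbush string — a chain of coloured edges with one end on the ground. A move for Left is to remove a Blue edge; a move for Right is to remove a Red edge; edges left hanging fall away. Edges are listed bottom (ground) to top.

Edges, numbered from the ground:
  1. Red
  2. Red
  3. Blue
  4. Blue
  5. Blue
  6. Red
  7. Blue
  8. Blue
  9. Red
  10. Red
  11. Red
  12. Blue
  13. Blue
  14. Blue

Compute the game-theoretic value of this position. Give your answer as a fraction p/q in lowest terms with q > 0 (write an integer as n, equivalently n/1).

-4721/4096

Prefix values for Red Red Blue Blue Blue Red Blue Blue Red Red Red Blue Blue Blue via {L|R} + simplicity:
step 1: add Red to get R; options L={  } R={ 0 } = -1
step 2: add Red to get RR; options L={  } R={ -1, 0 } = -2
step 3: add Blue to get RRB; options L={ -2 } R={ -1, 0 } = -3/2
step 4: add Blue to get RRBB; options L={ -2, -3/2 } R={ -1, 0 } = -5/4
step 5: add Blue to get RRBBB; options L={ -2, -3/2, -5/4 } R={ -1, 0 } = -9/8
step 6: add Red to get RRBBBR; options L={ -2, -3/2, -5/4 } R={ -9/8, -1, 0 } = -19/16
step 7: add Blue to get RRBBBRB; options L={ -2, -3/2, -5/4, -19/16 } R={ -9/8, -1, 0 } = -37/32
step 8: add Blue to get RRBBBRBB; options L={ -2, -3/2, -5/4, -19/16, -37/32 } R={ -9/8, -1, 0 } = -73/64
step 9: add Red to get RRBBBRBBR; options L={ -2, -3/2, -5/4, -19/16, -37/32 } R={ -73/64, -9/8, -1, 0 } = -147/128
step 10: add Red to get RRBBBRBBRR; options L={ -2, -3/2, -5/4, -19/16, -37/32 } R={ -147/128, -73/64, -9/8, -1, 0 } = -295/256
step 11: add Red to get RRBBBRBBRRR; options L={ -2, -3/2, -5/4, -19/16, -37/32 } R={ -295/256, -147/128, -73/64, -9/8, -1, 0 } = -591/512
step 12: add Blue to get RRBBBRBBRRRB; options L={ -2, -3/2, -5/4, -19/16, -37/32, -591/512 } R={ -295/256, -147/128, -73/64, -9/8, -1, 0 } = -1181/1024
step 13: add Blue to get RRBBBRBBRRRBB; options L={ -2, -3/2, -5/4, -19/16, -37/32, -591/512, -1181/1024 } R={ -295/256, -147/128, -73/64, -9/8, -1, 0 } = -2361/2048
step 14: add Blue to get RRBBBRBBRRRBBB; options L={ -2, -3/2, -5/4, -19/16, -37/32, -591/512, -1181/1024, -2361/2048 } R={ -295/256, -147/128, -73/64, -9/8, -1, 0 } = -4721/4096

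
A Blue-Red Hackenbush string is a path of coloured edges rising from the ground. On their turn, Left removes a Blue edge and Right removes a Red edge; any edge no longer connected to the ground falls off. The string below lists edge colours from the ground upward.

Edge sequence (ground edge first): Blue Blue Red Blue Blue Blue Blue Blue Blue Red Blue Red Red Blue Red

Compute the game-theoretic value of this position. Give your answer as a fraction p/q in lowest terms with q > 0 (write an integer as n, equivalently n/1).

16293/8192

Recurse on prefixes of the 15-edge string Blue Blue Red Blue Blue Blue Blue Blue Blue Red Blue Red Red Blue Red:
G_1 [B]  L=[0]  R=[]  gives 1
G_2 [BB]  L=[0,1]  R=[]  gives 2
G_3 [BBR]  L=[0,1]  R=[2]  gives 3/2
G_4 [BBRB]  L=[0,1,3/2]  R=[2]  gives 7/4
G_5 [BBRBB]  L=[0,1,3/2,7/4]  R=[2]  gives 15/8
G_6 [BBRBBB]  L=[0,1,3/2,7/4,15/8]  R=[2]  gives 31/16
G_7 [BBRBBBB]  L=[0,1,3/2,7/4,15/8,31/16]  R=[2]  gives 63/32
G_8 [BBRBBBBB]  L=[0,1,3/2,7/4,15/8,31/16,63/32]  R=[2]  gives 127/64
G_9 [BBRBBBBBB]  L=[0,1,3/2,7/4,15/8,31/16,63/32,127/64]  R=[2]  gives 255/128
G_10 [BBRBBBBBBR]  L=[0,1,3/2,7/4,15/8,31/16,63/32,127/64]  R=[255/128,2]  gives 509/256
G_11 [BBRBBBBBBRB]  L=[0,1,3/2,7/4,15/8,31/16,63/32,127/64,509/256]  R=[255/128,2]  gives 1019/512
G_12 [BBRBBBBBBRBR]  L=[0,1,3/2,7/4,15/8,31/16,63/32,127/64,509/256]  R=[1019/512,255/128,2]  gives 2037/1024
G_13 [BBRBBBBBBRBRR]  L=[0,1,3/2,7/4,15/8,31/16,63/32,127/64,509/256]  R=[2037/1024,1019/512,255/128,2]  gives 4073/2048
G_14 [BBRBBBBBBRBRRB]  L=[0,1,3/2,7/4,15/8,31/16,63/32,127/64,509/256,4073/2048]  R=[2037/1024,1019/512,255/128,2]  gives 8147/4096
G_15 [BBRBBBBBBRBRRBR]  L=[0,1,3/2,7/4,15/8,31/16,63/32,127/64,509/256,4073/2048]  R=[8147/4096,2037/1024,1019/512,255/128,2]  gives 16293/8192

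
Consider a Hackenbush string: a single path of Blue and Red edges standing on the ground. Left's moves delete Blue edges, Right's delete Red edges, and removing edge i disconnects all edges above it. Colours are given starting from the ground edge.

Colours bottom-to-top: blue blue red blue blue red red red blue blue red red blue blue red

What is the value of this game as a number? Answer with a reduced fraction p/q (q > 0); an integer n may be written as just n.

Prefix values for blue blue red blue blue red red red blue blue red red blue blue red via {L|R} + simplicity:
edge 1 of 15 (blue): { 0 | ∅ } → 1
edge 2 of 15 (blue): { 0 1 | ∅ } → 2
edge 3 of 15 (red): { 0 1 | 2 } → 3/2
edge 4 of 15 (blue): { 0 1 3/2 | 2 } → 7/4
edge 5 of 15 (blue): { 0 1 3/2 7/4 | 2 } → 15/8
edge 6 of 15 (red): { 0 1 3/2 7/4 | 15/8 2 } → 29/16
edge 7 of 15 (red): { 0 1 3/2 7/4 | 29/16 15/8 2 } → 57/32
edge 8 of 15 (red): { 0 1 3/2 7/4 | 57/32 29/16 15/8 2 } → 113/64
edge 9 of 15 (blue): { 0 1 3/2 7/4 113/64 | 57/32 29/16 15/8 2 } → 227/128
edge 10 of 15 (blue): { 0 1 3/2 7/4 113/64 227/128 | 57/32 29/16 15/8 2 } → 455/256
edge 11 of 15 (red): { 0 1 3/2 7/4 113/64 227/128 | 455/256 57/32 29/16 15/8 2 } → 909/512
edge 12 of 15 (red): { 0 1 3/2 7/4 113/64 227/128 | 909/512 455/256 57/32 29/16 15/8 2 } → 1817/1024
edge 13 of 15 (blue): { 0 1 3/2 7/4 113/64 227/128 1817/1024 | 909/512 455/256 57/32 29/16 15/8 2 } → 3635/2048
edge 14 of 15 (blue): { 0 1 3/2 7/4 113/64 227/128 1817/1024 3635/2048 | 909/512 455/256 57/32 29/16 15/8 2 } → 7271/4096
edge 15 of 15 (red): { 0 1 3/2 7/4 113/64 227/128 1817/1024 3635/2048 | 7271/4096 909/512 455/256 57/32 29/16 15/8 2 } → 14541/8192

14541/8192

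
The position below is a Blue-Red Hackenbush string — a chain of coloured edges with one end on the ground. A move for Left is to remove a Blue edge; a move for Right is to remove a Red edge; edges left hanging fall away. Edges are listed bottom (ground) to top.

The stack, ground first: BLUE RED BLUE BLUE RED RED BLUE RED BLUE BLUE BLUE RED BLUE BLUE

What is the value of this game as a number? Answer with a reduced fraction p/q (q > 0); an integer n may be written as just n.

Prefix values for BLUE RED BLUE BLUE RED RED BLUE RED BLUE BLUE BLUE RED BLUE BLUE via {L|R} + simplicity:
v(B) = { 0 | none } — 1
v(BR) = { 0 | 1 } — 1/2
v(BRB) = { 0; 1/2 | 1 } — 3/4
v(BRBB) = { 0; 1/2; 3/4 | 1 } — 7/8
v(BRBBR) = { 0; 1/2; 3/4 | 7/8; 1 } — 13/16
v(BRBBRR) = { 0; 1/2; 3/4 | 13/16; 7/8; 1 } — 25/32
v(BRBBRRB) = { 0; 1/2; 3/4; 25/32 | 13/16; 7/8; 1 } — 51/64
v(BRBBRRBR) = { 0; 1/2; 3/4; 25/32 | 51/64; 13/16; 7/8; 1 } — 101/128
v(BRBBRRBRB) = { 0; 1/2; 3/4; 25/32; 101/128 | 51/64; 13/16; 7/8; 1 } — 203/256
v(BRBBRRBRBB) = { 0; 1/2; 3/4; 25/32; 101/128; 203/256 | 51/64; 13/16; 7/8; 1 } — 407/512
v(BRBBRRBRBBB) = { 0; 1/2; 3/4; 25/32; 101/128; 203/256; 407/512 | 51/64; 13/16; 7/8; 1 } — 815/1024
v(BRBBRRBRBBBR) = { 0; 1/2; 3/4; 25/32; 101/128; 203/256; 407/512 | 815/1024; 51/64; 13/16; 7/8; 1 } — 1629/2048
v(BRBBRRBRBBBRB) = { 0; 1/2; 3/4; 25/32; 101/128; 203/256; 407/512; 1629/2048 | 815/1024; 51/64; 13/16; 7/8; 1 } — 3259/4096
v(BRBBRRBRBBBRBB) = { 0; 1/2; 3/4; 25/32; 101/128; 203/256; 407/512; 1629/2048; 3259/4096 | 815/1024; 51/64; 13/16; 7/8; 1 } — 6519/8192

6519/8192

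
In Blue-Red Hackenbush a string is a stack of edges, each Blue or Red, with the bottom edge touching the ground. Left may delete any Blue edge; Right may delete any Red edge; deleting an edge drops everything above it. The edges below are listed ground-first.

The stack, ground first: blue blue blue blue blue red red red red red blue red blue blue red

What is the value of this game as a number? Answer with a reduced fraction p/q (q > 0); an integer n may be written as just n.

4141/1024

val_1 [b]  L=[0]  R=[]  ⇒ 1
val_2 [bb]  L=[0 1]  R=[]  ⇒ 2
val_3 [bbb]  L=[0 1 2]  R=[]  ⇒ 3
val_4 [bbbb]  L=[0 1 2 3]  R=[]  ⇒ 4
val_5 [bbbbb]  L=[0 1 2 3 4]  R=[]  ⇒ 5
val_6 [bbbbbr]  L=[0 1 2 3 4]  R=[5]  ⇒ 9/2
val_7 [bbbbbrr]  L=[0 1 2 3 4]  R=[9/2 5]  ⇒ 17/4
val_8 [bbbbbrrr]  L=[0 1 2 3 4]  R=[17/4 9/2 5]  ⇒ 33/8
val_9 [bbbbbrrrr]  L=[0 1 2 3 4]  R=[33/8 17/4 9/2 5]  ⇒ 65/16
val_10 [bbbbbrrrrr]  L=[0 1 2 3 4]  R=[65/16 33/8 17/4 9/2 5]  ⇒ 129/32
val_11 [bbbbbrrrrrb]  L=[0 1 2 3 4 129/32]  R=[65/16 33/8 17/4 9/2 5]  ⇒ 259/64
val_12 [bbbbbrrrrrbr]  L=[0 1 2 3 4 129/32]  R=[259/64 65/16 33/8 17/4 9/2 5]  ⇒ 517/128
val_13 [bbbbbrrrrrbrb]  L=[0 1 2 3 4 129/32 517/128]  R=[259/64 65/16 33/8 17/4 9/2 5]  ⇒ 1035/256
val_14 [bbbbbrrrrrbrbb]  L=[0 1 2 3 4 129/32 517/128 1035/256]  R=[259/64 65/16 33/8 17/4 9/2 5]  ⇒ 2071/512
val_15 [bbbbbrrrrrbrbbr]  L=[0 1 2 3 4 129/32 517/128 1035/256]  R=[2071/512 259/64 65/16 33/8 17/4 9/2 5]  ⇒ 4141/1024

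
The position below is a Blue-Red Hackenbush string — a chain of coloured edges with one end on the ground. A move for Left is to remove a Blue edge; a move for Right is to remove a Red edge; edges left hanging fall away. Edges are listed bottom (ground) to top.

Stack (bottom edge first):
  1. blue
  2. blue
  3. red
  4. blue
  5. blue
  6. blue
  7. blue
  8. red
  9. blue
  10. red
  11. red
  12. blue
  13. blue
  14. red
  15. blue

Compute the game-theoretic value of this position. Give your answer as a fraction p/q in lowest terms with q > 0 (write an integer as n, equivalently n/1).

16027/8192

b: Left { 0 }, Right { · } — simplest 1
bb: Left { 0, 1 }, Right { · } — simplest 2
bbr: Left { 0, 1 }, Right { 2 } — simplest 3/2
bbrb: Left { 0, 1, 3/2 }, Right { 2 } — simplest 7/4
bbrbb: Left { 0, 1, 3/2, 7/4 }, Right { 2 } — simplest 15/8
bbrbbb: Left { 0, 1, 3/2, 7/4, 15/8 }, Right { 2 } — simplest 31/16
bbrbbbb: Left { 0, 1, 3/2, 7/4, 15/8, 31/16 }, Right { 2 } — simplest 63/32
bbrbbbbr: Left { 0, 1, 3/2, 7/4, 15/8, 31/16 }, Right { 63/32, 2 } — simplest 125/64
bbrbbbbrb: Left { 0, 1, 3/2, 7/4, 15/8, 31/16, 125/64 }, Right { 63/32, 2 } — simplest 251/128
bbrbbbbrbr: Left { 0, 1, 3/2, 7/4, 15/8, 31/16, 125/64 }, Right { 251/128, 63/32, 2 } — simplest 501/256
bbrbbbbrbrr: Left { 0, 1, 3/2, 7/4, 15/8, 31/16, 125/64 }, Right { 501/256, 251/128, 63/32, 2 } — simplest 1001/512
bbrbbbbrbrrb: Left { 0, 1, 3/2, 7/4, 15/8, 31/16, 125/64, 1001/512 }, Right { 501/256, 251/128, 63/32, 2 } — simplest 2003/1024
bbrbbbbrbrrbb: Left { 0, 1, 3/2, 7/4, 15/8, 31/16, 125/64, 1001/512, 2003/1024 }, Right { 501/256, 251/128, 63/32, 2 } — simplest 4007/2048
bbrbbbbrbrrbbr: Left { 0, 1, 3/2, 7/4, 15/8, 31/16, 125/64, 1001/512, 2003/1024 }, Right { 4007/2048, 501/256, 251/128, 63/32, 2 } — simplest 8013/4096
bbrbbbbrbrrbbrb: Left { 0, 1, 3/2, 7/4, 15/8, 31/16, 125/64, 1001/512, 2003/1024, 8013/4096 }, Right { 4007/2048, 501/256, 251/128, 63/32, 2 } — simplest 16027/8192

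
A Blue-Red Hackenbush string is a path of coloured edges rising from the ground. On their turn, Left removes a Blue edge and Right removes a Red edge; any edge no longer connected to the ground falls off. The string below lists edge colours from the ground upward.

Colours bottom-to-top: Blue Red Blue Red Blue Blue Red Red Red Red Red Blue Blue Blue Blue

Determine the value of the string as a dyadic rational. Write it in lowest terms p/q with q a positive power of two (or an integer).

val(B) = { 0 |  } ⇒ 1
val(BR) = { 0 | 1 } ⇒ 1/2
val(BRB) = { 0; 1/2 | 1 } ⇒ 3/4
val(BRBR) = { 0; 1/2 | 3/4; 1 } ⇒ 5/8
val(BRBRB) = { 0; 1/2; 5/8 | 3/4; 1 } ⇒ 11/16
val(BRBRBB) = { 0; 1/2; 5/8; 11/16 | 3/4; 1 } ⇒ 23/32
val(BRBRBBR) = { 0; 1/2; 5/8; 11/16 | 23/32; 3/4; 1 } ⇒ 45/64
val(BRBRBBRR) = { 0; 1/2; 5/8; 11/16 | 45/64; 23/32; 3/4; 1 } ⇒ 89/128
val(BRBRBBRRR) = { 0; 1/2; 5/8; 11/16 | 89/128; 45/64; 23/32; 3/4; 1 } ⇒ 177/256
val(BRBRBBRRRR) = { 0; 1/2; 5/8; 11/16 | 177/256; 89/128; 45/64; 23/32; 3/4; 1 } ⇒ 353/512
val(BRBRBBRRRRR) = { 0; 1/2; 5/8; 11/16 | 353/512; 177/256; 89/128; 45/64; 23/32; 3/4; 1 } ⇒ 705/1024
val(BRBRBBRRRRRB) = { 0; 1/2; 5/8; 11/16; 705/1024 | 353/512; 177/256; 89/128; 45/64; 23/32; 3/4; 1 } ⇒ 1411/2048
val(BRBRBBRRRRRBB) = { 0; 1/2; 5/8; 11/16; 705/1024; 1411/2048 | 353/512; 177/256; 89/128; 45/64; 23/32; 3/4; 1 } ⇒ 2823/4096
val(BRBRBBRRRRRBBB) = { 0; 1/2; 5/8; 11/16; 705/1024; 1411/2048; 2823/4096 | 353/512; 177/256; 89/128; 45/64; 23/32; 3/4; 1 } ⇒ 5647/8192
val(BRBRBBRRRRRBBBB) = { 0; 1/2; 5/8; 11/16; 705/1024; 1411/2048; 2823/4096; 5647/8192 | 353/512; 177/256; 89/128; 45/64; 23/32; 3/4; 1 } ⇒ 11295/16384

11295/16384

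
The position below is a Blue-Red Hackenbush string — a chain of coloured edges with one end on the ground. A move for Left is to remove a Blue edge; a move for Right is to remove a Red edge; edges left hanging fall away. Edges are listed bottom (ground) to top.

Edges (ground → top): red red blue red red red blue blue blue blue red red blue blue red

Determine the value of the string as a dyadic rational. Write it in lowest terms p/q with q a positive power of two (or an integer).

-15411/8192

1 of 15 · r · max L −∞ · min R 0 — -1
2 of 15 · rr · max L −∞ · min R -1 — -2
3 of 15 · rrb · max L -2 · min R -1 — -3/2
4 of 15 · rrbr · max L -2 · min R -3/2 — -7/4
5 of 15 · rrbrr · max L -2 · min R -7/4 — -15/8
6 of 15 · rrbrrr · max L -2 · min R -15/8 — -31/16
7 of 15 · rrbrrrb · max L -31/16 · min R -15/8 — -61/32
8 of 15 · rrbrrrbb · max L -61/32 · min R -15/8 — -121/64
9 of 15 · rrbrrrbbb · max L -121/64 · min R -15/8 — -241/128
10 of 15 · rrbrrrbbbb · max L -241/128 · min R -15/8 — -481/256
11 of 15 · rrbrrrbbbbr · max L -241/128 · min R -481/256 — -963/512
12 of 15 · rrbrrrbbbbrr · max L -241/128 · min R -963/512 — -1927/1024
13 of 15 · rrbrrrbbbbrrb · max L -1927/1024 · min R -963/512 — -3853/2048
14 of 15 · rrbrrrbbbbrrbb · max L -3853/2048 · min R -963/512 — -7705/4096
15 of 15 · rrbrrrbbbbrrbbr · max L -3853/2048 · min R -7705/4096 — -15411/8192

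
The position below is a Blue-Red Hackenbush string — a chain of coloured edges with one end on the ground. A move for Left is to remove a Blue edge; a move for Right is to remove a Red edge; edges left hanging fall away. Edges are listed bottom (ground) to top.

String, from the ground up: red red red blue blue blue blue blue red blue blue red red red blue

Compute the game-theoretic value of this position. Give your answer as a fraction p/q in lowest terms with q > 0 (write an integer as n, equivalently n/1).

value_1 [r]  L=[·]  R=[0]  so -1
value_2 [rr]  L=[·]  R=[-1,0]  so -2
value_3 [rrr]  L=[·]  R=[-2,-1,0]  so -3
value_4 [rrrb]  L=[-3]  R=[-2,-1,0]  so -5/2
value_5 [rrrbb]  L=[-3,-5/2]  R=[-2,-1,0]  so -9/4
value_6 [rrrbbb]  L=[-3,-5/2,-9/4]  R=[-2,-1,0]  so -17/8
value_7 [rrrbbbb]  L=[-3,-5/2,-9/4,-17/8]  R=[-2,-1,0]  so -33/16
value_8 [rrrbbbbb]  L=[-3,-5/2,-9/4,-17/8,-33/16]  R=[-2,-1,0]  so -65/32
value_9 [rrrbbbbbr]  L=[-3,-5/2,-9/4,-17/8,-33/16]  R=[-65/32,-2,-1,0]  so -131/64
value_10 [rrrbbbbbrb]  L=[-3,-5/2,-9/4,-17/8,-33/16,-131/64]  R=[-65/32,-2,-1,0]  so -261/128
value_11 [rrrbbbbbrbb]  L=[-3,-5/2,-9/4,-17/8,-33/16,-131/64,-261/128]  R=[-65/32,-2,-1,0]  so -521/256
value_12 [rrrbbbbbrbbr]  L=[-3,-5/2,-9/4,-17/8,-33/16,-131/64,-261/128]  R=[-521/256,-65/32,-2,-1,0]  so -1043/512
value_13 [rrrbbbbbrbbrr]  L=[-3,-5/2,-9/4,-17/8,-33/16,-131/64,-261/128]  R=[-1043/512,-521/256,-65/32,-2,-1,0]  so -2087/1024
value_14 [rrrbbbbbrbbrrr]  L=[-3,-5/2,-9/4,-17/8,-33/16,-131/64,-261/128]  R=[-2087/1024,-1043/512,-521/256,-65/32,-2,-1,0]  so -4175/2048
value_15 [rrrbbbbbrbbrrrb]  L=[-3,-5/2,-9/4,-17/8,-33/16,-131/64,-261/128,-4175/2048]  R=[-2087/1024,-1043/512,-521/256,-65/32,-2,-1,0]  so -8349/4096

-8349/4096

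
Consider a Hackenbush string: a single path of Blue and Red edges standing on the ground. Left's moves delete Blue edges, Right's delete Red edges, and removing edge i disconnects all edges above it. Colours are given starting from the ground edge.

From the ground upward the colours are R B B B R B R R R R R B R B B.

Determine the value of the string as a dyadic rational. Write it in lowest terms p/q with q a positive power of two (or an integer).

Prefix values for R B B B R B R R R R R B R B B via {L|R} + simplicity:
R: Left { none }, Right { 0 } gives simplest -1
RB: Left { -1 }, Right { 0 } gives simplest -1/2
RBB: Left { -1, -1/2 }, Right { 0 } gives simplest -1/4
RBBB: Left { -1, -1/2, -1/4 }, Right { 0 } gives simplest -1/8
RBBBR: Left { -1, -1/2, -1/4 }, Right { -1/8, 0 } gives simplest -3/16
RBBBRB: Left { -1, -1/2, -1/4, -3/16 }, Right { -1/8, 0 } gives simplest -5/32
RBBBRBR: Left { -1, -1/2, -1/4, -3/16 }, Right { -5/32, -1/8, 0 } gives simplest -11/64
RBBBRBRR: Left { -1, -1/2, -1/4, -3/16 }, Right { -11/64, -5/32, -1/8, 0 } gives simplest -23/128
RBBBRBRRR: Left { -1, -1/2, -1/4, -3/16 }, Right { -23/128, -11/64, -5/32, -1/8, 0 } gives simplest -47/256
RBBBRBRRRR: Left { -1, -1/2, -1/4, -3/16 }, Right { -47/256, -23/128, -11/64, -5/32, -1/8, 0 } gives simplest -95/512
RBBBRBRRRRR: Left { -1, -1/2, -1/4, -3/16 }, Right { -95/512, -47/256, -23/128, -11/64, -5/32, -1/8, 0 } gives simplest -191/1024
RBBBRBRRRRRB: Left { -1, -1/2, -1/4, -3/16, -191/1024 }, Right { -95/512, -47/256, -23/128, -11/64, -5/32, -1/8, 0 } gives simplest -381/2048
RBBBRBRRRRRBR: Left { -1, -1/2, -1/4, -3/16, -191/1024 }, Right { -381/2048, -95/512, -47/256, -23/128, -11/64, -5/32, -1/8, 0 } gives simplest -763/4096
RBBBRBRRRRRBRB: Left { -1, -1/2, -1/4, -3/16, -191/1024, -763/4096 }, Right { -381/2048, -95/512, -47/256, -23/128, -11/64, -5/32, -1/8, 0 } gives simplest -1525/8192
RBBBRBRRRRRBRBB: Left { -1, -1/2, -1/4, -3/16, -191/1024, -763/4096, -1525/8192 }, Right { -381/2048, -95/512, -47/256, -23/128, -11/64, -5/32, -1/8, 0 } gives simplest -3049/16384

-3049/16384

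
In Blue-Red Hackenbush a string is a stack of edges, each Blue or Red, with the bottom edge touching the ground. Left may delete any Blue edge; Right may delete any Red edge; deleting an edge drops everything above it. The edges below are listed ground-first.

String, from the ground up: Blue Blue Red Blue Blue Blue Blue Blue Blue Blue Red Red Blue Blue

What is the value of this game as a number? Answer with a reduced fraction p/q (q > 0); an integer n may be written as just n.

Prefix values for Blue Blue Red Blue Blue Blue Blue Blue Blue Blue Red Red Blue Blue via {L|R} + simplicity:
edge 1 of 14 (Blue): { 0 |  } => 1
edge 2 of 14 (Blue): { 0, 1 |  } => 2
edge 3 of 14 (Red): { 0, 1 | 2 } => 3/2
edge 4 of 14 (Blue): { 0, 1, 3/2 | 2 } => 7/4
edge 5 of 14 (Blue): { 0, 1, 3/2, 7/4 | 2 } => 15/8
edge 6 of 14 (Blue): { 0, 1, 3/2, 7/4, 15/8 | 2 } => 31/16
edge 7 of 14 (Blue): { 0, 1, 3/2, 7/4, 15/8, 31/16 | 2 } => 63/32
edge 8 of 14 (Blue): { 0, 1, 3/2, 7/4, 15/8, 31/16, 63/32 | 2 } => 127/64
edge 9 of 14 (Blue): { 0, 1, 3/2, 7/4, 15/8, 31/16, 63/32, 127/64 | 2 } => 255/128
edge 10 of 14 (Blue): { 0, 1, 3/2, 7/4, 15/8, 31/16, 63/32, 127/64, 255/128 | 2 } => 511/256
edge 11 of 14 (Red): { 0, 1, 3/2, 7/4, 15/8, 31/16, 63/32, 127/64, 255/128 | 511/256, 2 } => 1021/512
edge 12 of 14 (Red): { 0, 1, 3/2, 7/4, 15/8, 31/16, 63/32, 127/64, 255/128 | 1021/512, 511/256, 2 } => 2041/1024
edge 13 of 14 (Blue): { 0, 1, 3/2, 7/4, 15/8, 31/16, 63/32, 127/64, 255/128, 2041/1024 | 1021/512, 511/256, 2 } => 4083/2048
edge 14 of 14 (Blue): { 0, 1, 3/2, 7/4, 15/8, 31/16, 63/32, 127/64, 255/128, 2041/1024, 4083/2048 | 1021/512, 511/256, 2 } => 8167/4096

8167/4096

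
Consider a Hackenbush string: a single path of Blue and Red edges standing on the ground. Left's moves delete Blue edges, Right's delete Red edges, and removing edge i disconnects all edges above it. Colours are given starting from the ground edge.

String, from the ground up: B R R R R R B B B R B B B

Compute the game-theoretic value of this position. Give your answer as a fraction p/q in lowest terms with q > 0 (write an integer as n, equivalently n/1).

Recurse on prefixes of the 13-edge string B R R R R R B B B R B B B:
B: Left { 0 }, Right {  } -> simplest 1
BR: Left { 0 }, Right { 1 } -> simplest 1/2
BRR: Left { 0 }, Right { 1/2, 1 } -> simplest 1/4
BRRR: Left { 0 }, Right { 1/4, 1/2, 1 } -> simplest 1/8
BRRRR: Left { 0 }, Right { 1/8, 1/4, 1/2, 1 } -> simplest 1/16
BRRRRR: Left { 0 }, Right { 1/16, 1/8, 1/4, 1/2, 1 } -> simplest 1/32
BRRRRRB: Left { 0, 1/32 }, Right { 1/16, 1/8, 1/4, 1/2, 1 } -> simplest 3/64
BRRRRRBB: Left { 0, 1/32, 3/64 }, Right { 1/16, 1/8, 1/4, 1/2, 1 } -> simplest 7/128
BRRRRRBBB: Left { 0, 1/32, 3/64, 7/128 }, Right { 1/16, 1/8, 1/4, 1/2, 1 } -> simplest 15/256
BRRRRRBBBR: Left { 0, 1/32, 3/64, 7/128 }, Right { 15/256, 1/16, 1/8, 1/4, 1/2, 1 } -> simplest 29/512
BRRRRRBBBRB: Left { 0, 1/32, 3/64, 7/128, 29/512 }, Right { 15/256, 1/16, 1/8, 1/4, 1/2, 1 } -> simplest 59/1024
BRRRRRBBBRBB: Left { 0, 1/32, 3/64, 7/128, 29/512, 59/1024 }, Right { 15/256, 1/16, 1/8, 1/4, 1/2, 1 } -> simplest 119/2048
BRRRRRBBBRBBB: Left { 0, 1/32, 3/64, 7/128, 29/512, 59/1024, 119/2048 }, Right { 15/256, 1/16, 1/8, 1/4, 1/2, 1 } -> simplest 239/4096

239/4096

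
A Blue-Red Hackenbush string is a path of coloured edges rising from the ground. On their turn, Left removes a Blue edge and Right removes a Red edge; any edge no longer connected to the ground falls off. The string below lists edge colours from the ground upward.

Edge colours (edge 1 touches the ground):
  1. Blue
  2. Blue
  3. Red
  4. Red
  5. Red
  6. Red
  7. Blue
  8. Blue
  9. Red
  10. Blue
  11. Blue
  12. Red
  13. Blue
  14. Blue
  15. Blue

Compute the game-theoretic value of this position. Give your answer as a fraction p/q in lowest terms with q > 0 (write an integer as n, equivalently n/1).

G(B) = { 0 | — } -> 1
G(BB) = { 0 1 | — } -> 2
G(BBR) = { 0 1 | 2 } -> 3/2
G(BBRR) = { 0 1 | 3/2 2 } -> 5/4
G(BBRRR) = { 0 1 | 5/4 3/2 2 } -> 9/8
G(BBRRRR) = { 0 1 | 9/8 5/4 3/2 2 } -> 17/16
G(BBRRRRB) = { 0 1 17/16 | 9/8 5/4 3/2 2 } -> 35/32
G(BBRRRRBB) = { 0 1 17/16 35/32 | 9/8 5/4 3/2 2 } -> 71/64
G(BBRRRRBBR) = { 0 1 17/16 35/32 | 71/64 9/8 5/4 3/2 2 } -> 141/128
G(BBRRRRBBRB) = { 0 1 17/16 35/32 141/128 | 71/64 9/8 5/4 3/2 2 } -> 283/256
G(BBRRRRBBRBB) = { 0 1 17/16 35/32 141/128 283/256 | 71/64 9/8 5/4 3/2 2 } -> 567/512
G(BBRRRRBBRBBR) = { 0 1 17/16 35/32 141/128 283/256 | 567/512 71/64 9/8 5/4 3/2 2 } -> 1133/1024
G(BBRRRRBBRBBRB) = { 0 1 17/16 35/32 141/128 283/256 1133/1024 | 567/512 71/64 9/8 5/4 3/2 2 } -> 2267/2048
G(BBRRRRBBRBBRBB) = { 0 1 17/16 35/32 141/128 283/256 1133/1024 2267/2048 | 567/512 71/64 9/8 5/4 3/2 2 } -> 4535/4096
G(BBRRRRBBRBBRBBB) = { 0 1 17/16 35/32 141/128 283/256 1133/1024 2267/2048 4535/4096 | 567/512 71/64 9/8 5/4 3/2 2 } -> 9071/8192

9071/8192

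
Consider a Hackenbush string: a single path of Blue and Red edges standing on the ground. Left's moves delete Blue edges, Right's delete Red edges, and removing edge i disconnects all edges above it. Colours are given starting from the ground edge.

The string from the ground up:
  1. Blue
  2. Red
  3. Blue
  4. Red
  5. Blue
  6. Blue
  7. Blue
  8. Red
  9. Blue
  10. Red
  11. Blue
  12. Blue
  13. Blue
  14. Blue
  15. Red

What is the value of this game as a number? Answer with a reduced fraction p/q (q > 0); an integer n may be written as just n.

11965/16384

g_1 [B]  L=[0]  R=[]  → 1
g_2 [BR]  L=[0]  R=[1]  → 1/2
g_3 [BRB]  L=[0 1/2]  R=[1]  → 3/4
g_4 [BRBR]  L=[0 1/2]  R=[3/4 1]  → 5/8
g_5 [BRBRB]  L=[0 1/2 5/8]  R=[3/4 1]  → 11/16
g_6 [BRBRBB]  L=[0 1/2 5/8 11/16]  R=[3/4 1]  → 23/32
g_7 [BRBRBBB]  L=[0 1/2 5/8 11/16 23/32]  R=[3/4 1]  → 47/64
g_8 [BRBRBBBR]  L=[0 1/2 5/8 11/16 23/32]  R=[47/64 3/4 1]  → 93/128
g_9 [BRBRBBBRB]  L=[0 1/2 5/8 11/16 23/32 93/128]  R=[47/64 3/4 1]  → 187/256
g_10 [BRBRBBBRBR]  L=[0 1/2 5/8 11/16 23/32 93/128]  R=[187/256 47/64 3/4 1]  → 373/512
g_11 [BRBRBBBRBRB]  L=[0 1/2 5/8 11/16 23/32 93/128 373/512]  R=[187/256 47/64 3/4 1]  → 747/1024
g_12 [BRBRBBBRBRBB]  L=[0 1/2 5/8 11/16 23/32 93/128 373/512 747/1024]  R=[187/256 47/64 3/4 1]  → 1495/2048
g_13 [BRBRBBBRBRBBB]  L=[0 1/2 5/8 11/16 23/32 93/128 373/512 747/1024 1495/2048]  R=[187/256 47/64 3/4 1]  → 2991/4096
g_14 [BRBRBBBRBRBBBB]  L=[0 1/2 5/8 11/16 23/32 93/128 373/512 747/1024 1495/2048 2991/4096]  R=[187/256 47/64 3/4 1]  → 5983/8192
g_15 [BRBRBBBRBRBBBBR]  L=[0 1/2 5/8 11/16 23/32 93/128 373/512 747/1024 1495/2048 2991/4096]  R=[5983/8192 187/256 47/64 3/4 1]  → 11965/16384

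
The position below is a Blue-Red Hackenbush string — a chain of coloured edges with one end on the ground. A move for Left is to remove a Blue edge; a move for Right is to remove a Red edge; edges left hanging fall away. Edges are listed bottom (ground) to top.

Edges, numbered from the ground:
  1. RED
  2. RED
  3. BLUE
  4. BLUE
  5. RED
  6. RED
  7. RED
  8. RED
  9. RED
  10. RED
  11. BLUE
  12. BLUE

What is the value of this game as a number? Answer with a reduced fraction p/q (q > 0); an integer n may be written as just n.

1 of 12 · R · max L −∞ · min R 0 so -1
2 of 12 · RR · max L −∞ · min R -1 so -2
3 of 12 · RRB · max L -2 · min R -1 so -3/2
4 of 12 · RRBB · max L -3/2 · min R -1 so -5/4
5 of 12 · RRBBR · max L -3/2 · min R -5/4 so -11/8
6 of 12 · RRBBRR · max L -3/2 · min R -11/8 so -23/16
7 of 12 · RRBBRRR · max L -3/2 · min R -23/16 so -47/32
8 of 12 · RRBBRRRR · max L -3/2 · min R -47/32 so -95/64
9 of 12 · RRBBRRRRR · max L -3/2 · min R -95/64 so -191/128
10 of 12 · RRBBRRRRRR · max L -3/2 · min R -191/128 so -383/256
11 of 12 · RRBBRRRRRRB · max L -383/256 · min R -191/128 so -765/512
12 of 12 · RRBBRRRRRRBB · max L -765/512 · min R -191/128 so -1529/1024

-1529/1024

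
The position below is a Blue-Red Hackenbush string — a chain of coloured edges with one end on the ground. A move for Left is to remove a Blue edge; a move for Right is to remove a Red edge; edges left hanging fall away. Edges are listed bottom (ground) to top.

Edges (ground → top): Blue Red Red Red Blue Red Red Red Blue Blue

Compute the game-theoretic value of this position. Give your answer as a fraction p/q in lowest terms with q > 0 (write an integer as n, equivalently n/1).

B: Left { 0 }, Right { (no moves) } ⇒ simplest 1
BR: Left { 0 }, Right { 1 } ⇒ simplest 1/2
BRR: Left { 0 }, Right { 1/2; 1 } ⇒ simplest 1/4
BRRR: Left { 0 }, Right { 1/4; 1/2; 1 } ⇒ simplest 1/8
BRRRB: Left { 0; 1/8 }, Right { 1/4; 1/2; 1 } ⇒ simplest 3/16
BRRRBR: Left { 0; 1/8 }, Right { 3/16; 1/4; 1/2; 1 } ⇒ simplest 5/32
BRRRBRR: Left { 0; 1/8 }, Right { 5/32; 3/16; 1/4; 1/2; 1 } ⇒ simplest 9/64
BRRRBRRR: Left { 0; 1/8 }, Right { 9/64; 5/32; 3/16; 1/4; 1/2; 1 } ⇒ simplest 17/128
BRRRBRRRB: Left { 0; 1/8; 17/128 }, Right { 9/64; 5/32; 3/16; 1/4; 1/2; 1 } ⇒ simplest 35/256
BRRRBRRRBB: Left { 0; 1/8; 17/128; 35/256 }, Right { 9/64; 5/32; 3/16; 1/4; 1/2; 1 } ⇒ simplest 71/512

71/512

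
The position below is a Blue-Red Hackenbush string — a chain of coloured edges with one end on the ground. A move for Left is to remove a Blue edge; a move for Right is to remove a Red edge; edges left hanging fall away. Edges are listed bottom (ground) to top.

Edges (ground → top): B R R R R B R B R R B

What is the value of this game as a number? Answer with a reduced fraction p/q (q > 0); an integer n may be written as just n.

83/1024

Recurse on prefixes of the 11-edge string B R R R R B R B R R B:
1 of 11 · B · max L 0 · min R +∞ -> 1
2 of 11 · BR · max L 0 · min R 1 -> 1/2
3 of 11 · BRR · max L 0 · min R 1/2 -> 1/4
4 of 11 · BRRR · max L 0 · min R 1/4 -> 1/8
5 of 11 · BRRRR · max L 0 · min R 1/8 -> 1/16
6 of 11 · BRRRRB · max L 1/16 · min R 1/8 -> 3/32
7 of 11 · BRRRRBR · max L 1/16 · min R 3/32 -> 5/64
8 of 11 · BRRRRBRB · max L 5/64 · min R 3/32 -> 11/128
9 of 11 · BRRRRBRBR · max L 5/64 · min R 11/128 -> 21/256
10 of 11 · BRRRRBRBRR · max L 5/64 · min R 21/256 -> 41/512
11 of 11 · BRRRRBRBRRB · max L 41/512 · min R 21/256 -> 83/1024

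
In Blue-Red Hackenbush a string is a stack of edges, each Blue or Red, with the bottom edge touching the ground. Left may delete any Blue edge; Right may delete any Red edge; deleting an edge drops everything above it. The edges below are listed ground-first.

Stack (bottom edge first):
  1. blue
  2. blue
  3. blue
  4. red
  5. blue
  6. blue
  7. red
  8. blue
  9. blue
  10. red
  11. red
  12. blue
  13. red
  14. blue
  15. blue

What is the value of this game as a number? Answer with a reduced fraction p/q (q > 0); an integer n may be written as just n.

G(b) = { 0 | none } — 1
G(bb) = { 0; 1 | none } — 2
G(bbb) = { 0; 1; 2 | none } — 3
G(bbbr) = { 0; 1; 2 | 3 } — 5/2
G(bbbrb) = { 0; 1; 2; 5/2 | 3 } — 11/4
G(bbbrbb) = { 0; 1; 2; 5/2; 11/4 | 3 } — 23/8
G(bbbrbbr) = { 0; 1; 2; 5/2; 11/4 | 23/8; 3 } — 45/16
G(bbbrbbrb) = { 0; 1; 2; 5/2; 11/4; 45/16 | 23/8; 3 } — 91/32
G(bbbrbbrbb) = { 0; 1; 2; 5/2; 11/4; 45/16; 91/32 | 23/8; 3 } — 183/64
G(bbbrbbrbbr) = { 0; 1; 2; 5/2; 11/4; 45/16; 91/32 | 183/64; 23/8; 3 } — 365/128
G(bbbrbbrbbrr) = { 0; 1; 2; 5/2; 11/4; 45/16; 91/32 | 365/128; 183/64; 23/8; 3 } — 729/256
G(bbbrbbrbbrrb) = { 0; 1; 2; 5/2; 11/4; 45/16; 91/32; 729/256 | 365/128; 183/64; 23/8; 3 } — 1459/512
G(bbbrbbrbbrrbr) = { 0; 1; 2; 5/2; 11/4; 45/16; 91/32; 729/256 | 1459/512; 365/128; 183/64; 23/8; 3 } — 2917/1024
G(bbbrbbrbbrrbrb) = { 0; 1; 2; 5/2; 11/4; 45/16; 91/32; 729/256; 2917/1024 | 1459/512; 365/128; 183/64; 23/8; 3 } — 5835/2048
G(bbbrbbrbbrrbrbb) = { 0; 1; 2; 5/2; 11/4; 45/16; 91/32; 729/256; 2917/1024; 5835/2048 | 1459/512; 365/128; 183/64; 23/8; 3 } — 11671/4096

11671/4096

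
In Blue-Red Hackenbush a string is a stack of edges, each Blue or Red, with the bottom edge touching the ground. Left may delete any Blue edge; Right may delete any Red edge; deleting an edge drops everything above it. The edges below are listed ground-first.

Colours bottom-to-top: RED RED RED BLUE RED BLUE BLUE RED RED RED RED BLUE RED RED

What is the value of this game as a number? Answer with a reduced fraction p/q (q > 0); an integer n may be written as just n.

Recurse on prefixes of the 14-edge string RED RED RED BLUE RED BLUE BLUE RED RED RED RED BLUE RED RED:
edge 1 of 14 (RED): { (no moves) | 0 } ⇒ -1
edge 2 of 14 (RED): { (no moves) | -1; 0 } ⇒ -2
edge 3 of 14 (RED): { (no moves) | -2; -1; 0 } ⇒ -3
edge 4 of 14 (BLUE): { -3 | -2; -1; 0 } ⇒ -5/2
edge 5 of 14 (RED): { -3 | -5/2; -2; -1; 0 } ⇒ -11/4
edge 6 of 14 (BLUE): { -3; -11/4 | -5/2; -2; -1; 0 } ⇒ -21/8
edge 7 of 14 (BLUE): { -3; -11/4; -21/8 | -5/2; -2; -1; 0 } ⇒ -41/16
edge 8 of 14 (RED): { -3; -11/4; -21/8 | -41/16; -5/2; -2; -1; 0 } ⇒ -83/32
edge 9 of 14 (RED): { -3; -11/4; -21/8 | -83/32; -41/16; -5/2; -2; -1; 0 } ⇒ -167/64
edge 10 of 14 (RED): { -3; -11/4; -21/8 | -167/64; -83/32; -41/16; -5/2; -2; -1; 0 } ⇒ -335/128
edge 11 of 14 (RED): { -3; -11/4; -21/8 | -335/128; -167/64; -83/32; -41/16; -5/2; -2; -1; 0 } ⇒ -671/256
edge 12 of 14 (BLUE): { -3; -11/4; -21/8; -671/256 | -335/128; -167/64; -83/32; -41/16; -5/2; -2; -1; 0 } ⇒ -1341/512
edge 13 of 14 (RED): { -3; -11/4; -21/8; -671/256 | -1341/512; -335/128; -167/64; -83/32; -41/16; -5/2; -2; -1; 0 } ⇒ -2683/1024
edge 14 of 14 (RED): { -3; -11/4; -21/8; -671/256 | -2683/1024; -1341/512; -335/128; -167/64; -83/32; -41/16; -5/2; -2; -1; 0 } ⇒ -5367/2048

-5367/2048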